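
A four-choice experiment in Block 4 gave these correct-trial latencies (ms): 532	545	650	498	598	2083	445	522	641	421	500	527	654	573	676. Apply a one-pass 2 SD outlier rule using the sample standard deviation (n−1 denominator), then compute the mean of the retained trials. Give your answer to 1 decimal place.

n = 15, ΣRT = 9865, M = 657.667
Σ(x−M)² = 2258545.33; s = √(2258545.33/14) = 401.652
Cutoffs: 657.667 ± 2·401.652 → [-145.6, 1461.0]
Outside: 2083 → excluded.
Retained (n=14): Σ = 7782, mean = 7782/14 = 555.857

555.9 ms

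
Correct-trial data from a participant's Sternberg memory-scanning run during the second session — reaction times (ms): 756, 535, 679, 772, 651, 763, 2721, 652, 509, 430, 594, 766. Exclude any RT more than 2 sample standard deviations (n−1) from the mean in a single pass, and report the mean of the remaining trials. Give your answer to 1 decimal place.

646.1 ms

n = 12, ΣRT = 9828, M = 819.000
Σ(x−M)² = 4084142.00; s = √(4084142.00/11) = 609.332
Cutoffs: 819.000 ± 2·609.332 → [-399.7, 2037.7]
Outside: 2721 → excluded.
Retained (n=11): Σ = 7107, mean = 7107/11 = 646.091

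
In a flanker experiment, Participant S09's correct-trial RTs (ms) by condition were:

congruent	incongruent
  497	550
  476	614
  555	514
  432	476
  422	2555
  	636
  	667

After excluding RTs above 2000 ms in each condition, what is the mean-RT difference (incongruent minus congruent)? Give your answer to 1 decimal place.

99.8 ms

incongruent: exclude 2555
M(congruent) = 2382/5 = 476.400
M(incongruent) = 3457/6 = 576.167
Difference = 576.167 − 476.400 = 99.767 ms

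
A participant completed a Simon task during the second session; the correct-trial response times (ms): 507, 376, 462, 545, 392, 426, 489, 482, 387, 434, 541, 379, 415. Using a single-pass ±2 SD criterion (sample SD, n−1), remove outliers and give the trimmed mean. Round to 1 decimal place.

n = 13, ΣRT = 5835, M = 448.846
Σ(x−M)² = 43133.69; s = √(43133.69/12) = 59.954
Cutoffs: 448.846 ± 2·59.954 → [328.9, 568.8]
No RTs fall outside the cutoffs; all 13 retained. Mean = 5835/13 = 448.846

448.8 ms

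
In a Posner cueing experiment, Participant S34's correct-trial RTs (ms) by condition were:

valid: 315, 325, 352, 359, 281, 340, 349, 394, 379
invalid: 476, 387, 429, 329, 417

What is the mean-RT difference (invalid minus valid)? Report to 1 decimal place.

63.8 ms

M(valid) = 3094/9 = 343.778
M(invalid) = 2038/5 = 407.600
Difference = 407.600 − 343.778 = 63.822 ms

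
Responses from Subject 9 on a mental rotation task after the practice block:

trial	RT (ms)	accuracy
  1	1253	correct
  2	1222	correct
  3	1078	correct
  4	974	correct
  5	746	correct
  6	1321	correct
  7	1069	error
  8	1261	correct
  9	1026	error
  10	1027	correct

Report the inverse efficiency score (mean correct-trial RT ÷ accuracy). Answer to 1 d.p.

Correct trials (n=8): 1253, 1222, 1078, 974, 746, 1321, 1261, 1027
Mean correct RT = 8882/8 = 1110.2500 ms
Proportion correct = 8/10
IES = 1110.2500 / (8/10) = 1387.812 ms

1387.8 ms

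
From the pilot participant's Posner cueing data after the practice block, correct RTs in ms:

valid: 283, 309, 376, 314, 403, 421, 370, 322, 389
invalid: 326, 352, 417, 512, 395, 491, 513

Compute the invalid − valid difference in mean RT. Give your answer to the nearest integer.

75 ms

M(valid) = 3187/9 = 354.111
M(invalid) = 3006/7 = 429.429
Difference = 429.429 − 354.111 = 75.317 ms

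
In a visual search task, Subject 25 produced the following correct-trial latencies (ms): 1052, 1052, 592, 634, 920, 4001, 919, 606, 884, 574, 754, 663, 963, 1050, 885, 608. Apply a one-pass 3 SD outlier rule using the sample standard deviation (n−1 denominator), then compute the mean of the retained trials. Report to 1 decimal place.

810.4 ms

n = 16, ΣRT = 16157, M = 1009.812
Σ(x−M)² = 10018260.44; s = √(10018260.44/15) = 817.242
Cutoffs: 1009.812 ± 3·817.242 → [-1441.9, 3461.5]
Outside: 4001 → excluded.
Retained (n=15): Σ = 12156, mean = 12156/15 = 810.400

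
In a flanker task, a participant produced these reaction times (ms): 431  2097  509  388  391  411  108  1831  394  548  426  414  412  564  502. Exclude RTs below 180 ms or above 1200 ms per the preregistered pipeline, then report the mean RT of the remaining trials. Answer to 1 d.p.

Excluded: 108, 1831, 2097
Retained (n=12): Σ = 5390
Mean = 5390/12 = 449.1667

449.2 ms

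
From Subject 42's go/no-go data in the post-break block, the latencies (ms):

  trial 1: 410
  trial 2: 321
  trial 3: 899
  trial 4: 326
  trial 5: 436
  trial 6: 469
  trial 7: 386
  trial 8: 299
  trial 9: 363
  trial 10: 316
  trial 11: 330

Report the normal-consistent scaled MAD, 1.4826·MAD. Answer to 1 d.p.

69.7 ms

Sorted: 299, 316, 321, 326, 330, 363, 386, 410, 436, 469, 899 → median = 363
|x − 363| sorted: 0, 23, 33, 37, 42, 47, 47, 64, 73, 106, 536 → MAD = 47
Robust SD ≈ 1.4826 × 47 = 69.682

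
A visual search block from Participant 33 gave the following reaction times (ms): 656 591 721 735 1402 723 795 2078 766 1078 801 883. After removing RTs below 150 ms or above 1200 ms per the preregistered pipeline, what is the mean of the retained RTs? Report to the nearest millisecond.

Excluded: 1402, 2078
Retained (n=10): Σ = 7749
Mean = 7749/10 = 774.9000

775 ms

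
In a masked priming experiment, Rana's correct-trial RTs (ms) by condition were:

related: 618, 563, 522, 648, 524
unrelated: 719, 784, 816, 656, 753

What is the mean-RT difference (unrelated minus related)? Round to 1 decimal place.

M(related) = 2875/5 = 575.000
M(unrelated) = 3728/5 = 745.600
Difference = 745.600 − 575.000 = 170.600 ms

170.6 ms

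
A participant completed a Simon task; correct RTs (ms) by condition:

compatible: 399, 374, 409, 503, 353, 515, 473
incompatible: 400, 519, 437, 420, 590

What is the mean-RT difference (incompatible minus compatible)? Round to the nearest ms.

M(compatible) = 3026/7 = 432.286
M(incompatible) = 2366/5 = 473.200
Difference = 473.200 − 432.286 = 40.914 ms

41 ms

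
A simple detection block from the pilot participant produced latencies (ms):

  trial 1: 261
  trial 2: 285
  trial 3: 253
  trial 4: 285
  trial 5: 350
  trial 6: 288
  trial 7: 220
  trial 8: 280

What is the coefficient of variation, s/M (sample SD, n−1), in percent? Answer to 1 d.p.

13.4%

n = 8, Σ = 2222, M = 277.7500
Σ(x−M)² = 9663.500; s = √(9663.500/7) = 37.1551
CV = 37.1551 / 277.7500 = 0.13377 = 13.377%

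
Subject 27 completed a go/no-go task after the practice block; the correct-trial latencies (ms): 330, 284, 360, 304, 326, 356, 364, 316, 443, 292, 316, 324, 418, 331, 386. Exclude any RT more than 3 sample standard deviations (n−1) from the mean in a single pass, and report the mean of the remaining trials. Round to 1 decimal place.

n = 15, ΣRT = 5150, M = 343.333
Σ(x−M)² = 28395.33; s = √(28395.33/14) = 45.036
Cutoffs: 343.333 ± 3·45.036 → [208.2, 478.4]
No RTs fall outside the cutoffs; all 15 retained. Mean = 5150/15 = 343.333

343.3 ms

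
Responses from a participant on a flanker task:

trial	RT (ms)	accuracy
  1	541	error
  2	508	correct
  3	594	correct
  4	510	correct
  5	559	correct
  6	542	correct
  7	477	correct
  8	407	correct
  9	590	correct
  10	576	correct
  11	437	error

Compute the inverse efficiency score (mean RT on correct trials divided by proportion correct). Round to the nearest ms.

647 ms

Correct trials (n=9): 508, 594, 510, 559, 542, 477, 407, 590, 576
Mean correct RT = 4763/9 = 529.2222 ms
Proportion correct = 9/11
IES = 529.2222 / (9/11) = 646.827 ms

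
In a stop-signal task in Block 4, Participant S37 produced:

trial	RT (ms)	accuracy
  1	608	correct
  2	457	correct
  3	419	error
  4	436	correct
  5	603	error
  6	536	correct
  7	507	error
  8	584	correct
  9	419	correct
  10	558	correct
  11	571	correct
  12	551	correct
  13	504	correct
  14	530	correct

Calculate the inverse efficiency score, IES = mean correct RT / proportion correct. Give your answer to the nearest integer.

666 ms

Correct trials (n=11): 608, 457, 436, 536, 584, 419, 558, 571, 551, 504, 530
Mean correct RT = 5754/11 = 523.0909 ms
Proportion correct = 11/14
IES = 523.0909 / (11/14) = 665.752 ms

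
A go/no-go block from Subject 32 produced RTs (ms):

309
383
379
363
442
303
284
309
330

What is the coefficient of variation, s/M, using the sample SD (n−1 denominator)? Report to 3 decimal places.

n = 9, Σ = 3102, M = 344.6667
Σ(x−M)² = 20634.000; s = √(20634.000/8) = 50.7863
CV = 50.7863 / 344.6667 = 0.14735

0.147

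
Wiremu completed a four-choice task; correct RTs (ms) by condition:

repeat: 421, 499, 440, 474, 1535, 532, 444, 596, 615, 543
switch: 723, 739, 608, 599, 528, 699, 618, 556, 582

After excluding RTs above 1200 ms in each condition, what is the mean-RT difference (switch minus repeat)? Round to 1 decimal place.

repeat: exclude 1535
M(repeat) = 4564/9 = 507.111
M(switch) = 5652/9 = 628.000
Difference = 628.000 − 507.111 = 120.889 ms

120.9 ms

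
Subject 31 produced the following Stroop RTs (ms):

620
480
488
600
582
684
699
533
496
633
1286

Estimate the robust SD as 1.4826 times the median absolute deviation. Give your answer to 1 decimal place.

Sorted: 480, 488, 496, 533, 582, 600, 620, 633, 684, 699, 1286 → median = 600
|x − 600| sorted: 0, 18, 20, 33, 67, 84, 99, 104, 112, 120, 686 → MAD = 84
Robust SD ≈ 1.4826 × 84 = 124.538

124.5 ms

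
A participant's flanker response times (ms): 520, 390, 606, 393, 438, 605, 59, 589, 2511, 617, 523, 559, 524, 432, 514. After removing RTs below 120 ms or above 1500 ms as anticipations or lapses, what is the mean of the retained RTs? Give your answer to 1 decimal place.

516.2 ms

Excluded: 59, 2511
Retained (n=13): Σ = 6710
Mean = 6710/13 = 516.1538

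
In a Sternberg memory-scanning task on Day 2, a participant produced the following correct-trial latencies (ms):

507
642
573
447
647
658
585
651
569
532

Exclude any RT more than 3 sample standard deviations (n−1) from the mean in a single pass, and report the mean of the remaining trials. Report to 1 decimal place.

581.1 ms

n = 10, ΣRT = 5811, M = 581.100
Σ(x−M)² = 44962.90; s = √(44962.90/9) = 70.682
Cutoffs: 581.100 ± 3·70.682 → [369.1, 793.1]
No RTs fall outside the cutoffs; all 10 retained. Mean = 5811/10 = 581.100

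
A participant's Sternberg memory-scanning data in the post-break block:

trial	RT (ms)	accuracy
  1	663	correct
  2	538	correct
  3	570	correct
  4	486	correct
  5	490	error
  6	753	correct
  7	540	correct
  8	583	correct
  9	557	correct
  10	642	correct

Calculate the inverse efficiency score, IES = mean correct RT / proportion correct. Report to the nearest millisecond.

Correct trials (n=9): 663, 538, 570, 486, 753, 540, 583, 557, 642
Mean correct RT = 5332/9 = 592.4444 ms
Proportion correct = 9/10
IES = 592.4444 / (9/10) = 658.272 ms

658 ms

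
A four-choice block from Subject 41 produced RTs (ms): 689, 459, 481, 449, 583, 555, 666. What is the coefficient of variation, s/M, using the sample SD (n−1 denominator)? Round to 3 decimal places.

0.176

n = 7, Σ = 3882, M = 554.5714
Σ(x−M)² = 56987.714; s = √(56987.714/6) = 97.4574
CV = 97.4574 / 554.5714 = 0.17573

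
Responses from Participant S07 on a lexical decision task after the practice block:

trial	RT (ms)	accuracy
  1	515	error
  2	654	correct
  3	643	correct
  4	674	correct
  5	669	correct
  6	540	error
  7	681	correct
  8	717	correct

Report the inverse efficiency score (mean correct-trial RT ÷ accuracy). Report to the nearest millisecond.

Correct trials (n=6): 654, 643, 674, 669, 681, 717
Mean correct RT = 4038/6 = 673.0000 ms
Proportion correct = 6/8
IES = 673.0000 / (6/8) = 897.333 ms

897 ms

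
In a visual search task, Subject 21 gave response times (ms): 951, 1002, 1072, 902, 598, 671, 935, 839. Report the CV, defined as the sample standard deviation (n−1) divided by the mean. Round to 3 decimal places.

n = 8, Σ = 6970, M = 871.2500
Σ(x−M)² = 184571.500; s = √(184571.500/7) = 162.3803
CV = 162.3803 / 871.2500 = 0.18638

0.186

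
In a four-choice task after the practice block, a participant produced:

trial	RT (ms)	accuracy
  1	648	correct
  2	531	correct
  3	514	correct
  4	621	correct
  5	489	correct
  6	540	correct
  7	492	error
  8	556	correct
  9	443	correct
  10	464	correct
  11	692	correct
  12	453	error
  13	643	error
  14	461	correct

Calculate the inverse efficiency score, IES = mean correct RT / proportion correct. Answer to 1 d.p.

689.5 ms

Correct trials (n=11): 648, 531, 514, 621, 489, 540, 556, 443, 464, 692, 461
Mean correct RT = 5959/11 = 541.7273 ms
Proportion correct = 11/14
IES = 541.7273 / (11/14) = 689.471 ms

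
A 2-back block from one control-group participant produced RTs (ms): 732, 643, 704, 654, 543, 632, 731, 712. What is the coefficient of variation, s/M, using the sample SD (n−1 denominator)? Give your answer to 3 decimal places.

n = 8, Σ = 5351, M = 668.8750
Σ(x−M)² = 29032.875; s = √(29032.875/7) = 64.4015
CV = 64.4015 / 668.8750 = 0.09628

0.096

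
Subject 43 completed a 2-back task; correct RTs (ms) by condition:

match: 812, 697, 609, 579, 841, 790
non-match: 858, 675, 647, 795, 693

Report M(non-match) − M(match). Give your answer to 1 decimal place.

M(match) = 4328/6 = 721.333
M(non-match) = 3668/5 = 733.600
Difference = 733.600 − 721.333 = 12.267 ms

12.3 ms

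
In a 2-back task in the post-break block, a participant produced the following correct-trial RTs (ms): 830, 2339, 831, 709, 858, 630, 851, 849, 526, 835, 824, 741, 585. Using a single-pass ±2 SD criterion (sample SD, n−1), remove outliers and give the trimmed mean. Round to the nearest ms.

n = 13, ΣRT = 11408, M = 877.538
Σ(x−M)² = 2464353.23; s = √(2464353.23/12) = 453.170
Cutoffs: 877.538 ± 2·453.170 → [-28.8, 1783.9]
Outside: 2339 → excluded.
Retained (n=12): Σ = 9069, mean = 9069/12 = 755.750

756 ms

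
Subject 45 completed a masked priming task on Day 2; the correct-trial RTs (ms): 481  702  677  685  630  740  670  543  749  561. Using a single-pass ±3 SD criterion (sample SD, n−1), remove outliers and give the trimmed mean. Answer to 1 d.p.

n = 10, ΣRT = 6438, M = 643.800
Σ(x−M)² = 70905.60; s = √(70905.60/9) = 88.760
Cutoffs: 643.800 ± 3·88.760 → [377.5, 910.1]
No RTs fall outside the cutoffs; all 10 retained. Mean = 6438/10 = 643.800

643.8 ms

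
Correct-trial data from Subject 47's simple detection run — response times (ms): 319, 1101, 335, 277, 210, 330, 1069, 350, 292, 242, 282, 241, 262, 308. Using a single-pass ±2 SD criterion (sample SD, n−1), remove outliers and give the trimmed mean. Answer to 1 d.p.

n = 14, ΣRT = 5618, M = 401.286
Σ(x−M)² = 1111694.86; s = √(1111694.86/13) = 292.429
Cutoffs: 401.286 ± 2·292.429 → [-183.6, 986.1]
Outside: 1069, 1101 → excluded.
Retained (n=12): Σ = 3448, mean = 3448/12 = 287.333

287.3 ms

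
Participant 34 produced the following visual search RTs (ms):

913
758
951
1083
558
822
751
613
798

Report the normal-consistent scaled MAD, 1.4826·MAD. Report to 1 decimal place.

Sorted: 558, 613, 751, 758, 798, 822, 913, 951, 1083 → median = 798
|x − 798| sorted: 0, 24, 40, 47, 115, 153, 185, 240, 285 → MAD = 115
Robust SD ≈ 1.4826 × 115 = 170.499

170.5 ms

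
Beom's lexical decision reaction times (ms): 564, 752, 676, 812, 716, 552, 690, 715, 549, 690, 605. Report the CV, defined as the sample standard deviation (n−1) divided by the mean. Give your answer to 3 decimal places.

0.131

n = 11, Σ = 7321, M = 665.5455
Σ(x−M)² = 75672.727; s = √(75672.727/10) = 86.9901
CV = 86.9901 / 665.5455 = 0.13070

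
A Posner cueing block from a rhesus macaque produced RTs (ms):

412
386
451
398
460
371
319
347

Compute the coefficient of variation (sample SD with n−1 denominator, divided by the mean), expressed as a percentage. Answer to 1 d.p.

n = 8, Σ = 3144, M = 393.0000
Σ(x−M)² = 16364.000; s = √(16364.000/7) = 48.3499
CV = 48.3499 / 393.0000 = 0.12303 = 12.303%

12.3%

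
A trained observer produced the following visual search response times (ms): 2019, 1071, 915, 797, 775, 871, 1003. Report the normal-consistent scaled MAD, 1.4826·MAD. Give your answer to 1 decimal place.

Sorted: 775, 797, 871, 915, 1003, 1071, 2019 → median = 915
|x − 915| sorted: 0, 44, 88, 118, 140, 156, 1104 → MAD = 118
Robust SD ≈ 1.4826 × 118 = 174.947

174.9 ms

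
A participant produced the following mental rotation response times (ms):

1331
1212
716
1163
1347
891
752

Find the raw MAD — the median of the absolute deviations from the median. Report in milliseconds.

Sorted: 716, 752, 891, 1163, 1212, 1331, 1347 → median = 1163
|x − 1163|: 168, 49, 447, 0, 184, 272, 411
Sorted deviations: 0, 49, 168, 184, 272, 411, 447 → MAD = 184

184 ms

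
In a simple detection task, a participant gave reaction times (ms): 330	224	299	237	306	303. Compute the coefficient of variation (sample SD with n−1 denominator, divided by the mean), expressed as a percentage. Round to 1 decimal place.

n = 6, Σ = 1699, M = 283.1667
Σ(x−M)² = 8990.833; s = √(8990.833/5) = 42.4048
CV = 42.4048 / 283.1667 = 0.14975 = 14.975%

15.0%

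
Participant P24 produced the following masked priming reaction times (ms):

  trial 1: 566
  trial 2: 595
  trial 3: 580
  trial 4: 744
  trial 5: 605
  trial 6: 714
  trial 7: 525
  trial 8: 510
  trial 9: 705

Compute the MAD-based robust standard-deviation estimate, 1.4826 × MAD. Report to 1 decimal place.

Sorted: 510, 525, 566, 580, 595, 605, 705, 714, 744 → median = 595
|x − 595| sorted: 0, 10, 15, 29, 70, 85, 110, 119, 149 → MAD = 70
Robust SD ≈ 1.4826 × 70 = 103.782

103.8 ms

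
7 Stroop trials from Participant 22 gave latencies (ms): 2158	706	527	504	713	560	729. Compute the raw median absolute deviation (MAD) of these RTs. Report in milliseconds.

146 ms

Sorted: 504, 527, 560, 706, 713, 729, 2158 → median = 706
|x − 706|: 1452, 0, 179, 202, 7, 146, 23
Sorted deviations: 0, 7, 23, 146, 179, 202, 1452 → MAD = 146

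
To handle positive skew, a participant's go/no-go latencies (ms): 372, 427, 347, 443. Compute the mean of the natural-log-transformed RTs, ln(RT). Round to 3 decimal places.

ln(RT): 5.9189, 6.0568, 5.8493, 6.0936
Σ ln(RT) = 23.9186
Mean = 23.9186/4 = 5.97964

5.980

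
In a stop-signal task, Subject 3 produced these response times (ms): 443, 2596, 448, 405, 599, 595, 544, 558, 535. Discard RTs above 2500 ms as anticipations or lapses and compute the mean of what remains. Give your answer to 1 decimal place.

Excluded: 2596
Retained (n=8): Σ = 4127
Mean = 4127/8 = 515.8750

515.9 ms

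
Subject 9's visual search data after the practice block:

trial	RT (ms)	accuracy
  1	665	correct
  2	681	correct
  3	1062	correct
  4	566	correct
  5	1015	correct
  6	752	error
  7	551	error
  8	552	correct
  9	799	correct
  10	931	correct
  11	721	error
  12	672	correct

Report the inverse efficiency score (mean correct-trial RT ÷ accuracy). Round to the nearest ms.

1029 ms

Correct trials (n=9): 665, 681, 1062, 566, 1015, 552, 799, 931, 672
Mean correct RT = 6943/9 = 771.4444 ms
Proportion correct = 9/12
IES = 771.4444 / (9/12) = 1028.593 ms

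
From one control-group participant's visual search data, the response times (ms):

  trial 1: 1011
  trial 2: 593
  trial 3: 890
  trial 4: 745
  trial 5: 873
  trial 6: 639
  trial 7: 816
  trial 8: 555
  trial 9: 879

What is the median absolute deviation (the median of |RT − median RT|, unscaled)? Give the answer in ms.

74 ms

Sorted: 555, 593, 639, 745, 816, 873, 879, 890, 1011 → median = 816
|x − 816|: 195, 223, 74, 71, 57, 177, 0, 261, 63
Sorted deviations: 0, 57, 63, 71, 74, 177, 195, 223, 261 → MAD = 74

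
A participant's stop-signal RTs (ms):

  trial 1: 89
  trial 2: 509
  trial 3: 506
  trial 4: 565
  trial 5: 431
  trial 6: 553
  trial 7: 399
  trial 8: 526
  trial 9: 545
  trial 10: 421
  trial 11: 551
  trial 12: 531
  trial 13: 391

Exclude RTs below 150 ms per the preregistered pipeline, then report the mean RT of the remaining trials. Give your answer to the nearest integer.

494 ms

Excluded: 89
Retained (n=12): Σ = 5928
Mean = 5928/12 = 494.0000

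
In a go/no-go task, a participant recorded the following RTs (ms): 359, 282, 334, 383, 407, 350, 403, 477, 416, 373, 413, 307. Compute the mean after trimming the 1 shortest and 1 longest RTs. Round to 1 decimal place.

Sorted: 282, 307, 334, 350, 359, 373, 383, 403, 407, 413, 416, 477
Drop lowest 1 (282) and highest 1 (477)
Remaining (n=10): Σ = 3745, mean = 3745/10 = 374.500

374.5 ms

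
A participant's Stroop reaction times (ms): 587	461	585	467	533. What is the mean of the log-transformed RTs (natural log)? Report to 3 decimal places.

6.261

ln(RT): 6.3750, 6.1334, 6.3716, 6.1463, 6.2785
Σ ln(RT) = 31.3049
Mean = 31.3049/5 = 6.26098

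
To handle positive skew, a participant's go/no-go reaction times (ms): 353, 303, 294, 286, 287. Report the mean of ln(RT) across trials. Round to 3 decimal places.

5.716

ln(RT): 5.8665, 5.7137, 5.6836, 5.6560, 5.6595
Σ ln(RT) = 28.5793
Mean = 28.5793/5 = 5.71585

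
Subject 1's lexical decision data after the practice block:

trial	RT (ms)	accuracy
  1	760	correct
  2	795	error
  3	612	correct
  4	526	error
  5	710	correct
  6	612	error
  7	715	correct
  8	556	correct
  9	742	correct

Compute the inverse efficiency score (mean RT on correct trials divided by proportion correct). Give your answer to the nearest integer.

1024 ms

Correct trials (n=6): 760, 612, 710, 715, 556, 742
Mean correct RT = 4095/6 = 682.5000 ms
Proportion correct = 6/9
IES = 682.5000 / (6/9) = 1023.750 ms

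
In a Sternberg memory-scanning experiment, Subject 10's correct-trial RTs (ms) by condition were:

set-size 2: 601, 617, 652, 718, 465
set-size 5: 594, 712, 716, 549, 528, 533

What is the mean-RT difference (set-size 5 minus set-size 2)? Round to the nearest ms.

-5 ms

M(set-size 2) = 3053/5 = 610.600
M(set-size 5) = 3632/6 = 605.333
Difference = 605.333 − 610.600 = -5.267 ms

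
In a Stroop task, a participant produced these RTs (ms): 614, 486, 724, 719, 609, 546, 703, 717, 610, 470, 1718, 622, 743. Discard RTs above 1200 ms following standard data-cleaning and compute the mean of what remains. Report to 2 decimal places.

630.25 ms

Excluded: 1718
Retained (n=12): Σ = 7563
Mean = 7563/12 = 630.2500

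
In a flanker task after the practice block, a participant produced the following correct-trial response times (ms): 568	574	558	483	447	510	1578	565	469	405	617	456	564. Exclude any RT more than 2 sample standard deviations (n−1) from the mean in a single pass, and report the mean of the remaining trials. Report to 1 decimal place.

n = 13, ΣRT = 7794, M = 599.538
Σ(x−M)² = 1083875.23; s = √(1083875.23/12) = 300.538
Cutoffs: 599.538 ± 2·300.538 → [-1.5, 1200.6]
Outside: 1578 → excluded.
Retained (n=12): Σ = 6216, mean = 6216/12 = 518.000

518.0 ms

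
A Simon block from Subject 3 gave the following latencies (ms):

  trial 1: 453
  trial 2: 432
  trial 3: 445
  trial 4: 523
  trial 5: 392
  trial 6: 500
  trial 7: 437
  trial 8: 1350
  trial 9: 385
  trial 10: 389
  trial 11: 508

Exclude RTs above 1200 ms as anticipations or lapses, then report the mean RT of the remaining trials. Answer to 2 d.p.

446.40 ms

Excluded: 1350
Retained (n=10): Σ = 4464
Mean = 4464/10 = 446.4000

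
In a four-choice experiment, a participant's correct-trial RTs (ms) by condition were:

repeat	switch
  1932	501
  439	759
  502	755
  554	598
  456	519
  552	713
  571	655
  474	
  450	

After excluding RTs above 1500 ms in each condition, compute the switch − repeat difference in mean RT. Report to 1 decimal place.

repeat: exclude 1932
M(repeat) = 3998/8 = 499.750
M(switch) = 4500/7 = 642.857
Difference = 642.857 − 499.750 = 143.107 ms

143.1 ms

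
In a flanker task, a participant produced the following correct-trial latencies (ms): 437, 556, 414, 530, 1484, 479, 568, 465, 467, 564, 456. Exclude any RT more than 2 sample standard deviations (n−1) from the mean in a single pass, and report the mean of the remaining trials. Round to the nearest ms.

494 ms

n = 11, ΣRT = 6420, M = 583.636
Σ(x−M)² = 920122.55; s = √(920122.55/10) = 303.335
Cutoffs: 583.636 ± 2·303.335 → [-23.0, 1190.3]
Outside: 1484 → excluded.
Retained (n=10): Σ = 4936, mean = 4936/10 = 493.600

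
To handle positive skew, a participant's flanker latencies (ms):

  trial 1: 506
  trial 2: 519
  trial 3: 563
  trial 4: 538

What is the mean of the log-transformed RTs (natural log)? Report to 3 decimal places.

6.275

ln(RT): 6.2265, 6.2519, 6.3333, 6.2879
Σ ln(RT) = 25.0996
Mean = 25.0996/4 = 6.27489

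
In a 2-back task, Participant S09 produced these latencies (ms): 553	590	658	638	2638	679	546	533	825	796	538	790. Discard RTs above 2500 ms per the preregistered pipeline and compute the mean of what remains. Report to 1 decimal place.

649.6 ms

Excluded: 2638
Retained (n=11): Σ = 7146
Mean = 7146/11 = 649.6364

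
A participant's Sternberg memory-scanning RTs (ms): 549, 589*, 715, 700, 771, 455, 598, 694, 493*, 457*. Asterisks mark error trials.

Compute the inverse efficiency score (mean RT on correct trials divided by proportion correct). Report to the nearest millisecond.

915 ms

Correct trials (n=7): 549, 715, 700, 771, 455, 598, 694
Mean correct RT = 4482/7 = 640.2857 ms
Proportion correct = 7/10
IES = 640.2857 / (7/10) = 914.694 ms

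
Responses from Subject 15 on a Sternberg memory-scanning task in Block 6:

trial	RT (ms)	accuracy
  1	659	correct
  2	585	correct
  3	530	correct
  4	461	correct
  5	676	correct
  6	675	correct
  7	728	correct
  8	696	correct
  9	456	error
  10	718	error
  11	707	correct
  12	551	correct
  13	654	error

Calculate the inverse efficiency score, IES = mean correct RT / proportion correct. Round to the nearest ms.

Correct trials (n=10): 659, 585, 530, 461, 676, 675, 728, 696, 707, 551
Mean correct RT = 6268/10 = 626.8000 ms
Proportion correct = 10/13
IES = 626.8000 / (10/13) = 814.840 ms

815 ms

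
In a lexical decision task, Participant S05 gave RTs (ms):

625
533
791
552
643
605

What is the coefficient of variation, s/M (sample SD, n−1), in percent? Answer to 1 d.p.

14.7%

n = 6, Σ = 3749, M = 624.8333
Σ(x−M)² = 42072.833; s = √(42072.833/5) = 91.7309
CV = 91.7309 / 624.8333 = 0.14681 = 14.681%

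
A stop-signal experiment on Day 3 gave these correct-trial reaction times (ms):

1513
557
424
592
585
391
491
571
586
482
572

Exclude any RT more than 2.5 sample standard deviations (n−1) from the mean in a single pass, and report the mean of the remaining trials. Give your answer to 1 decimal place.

n = 11, ΣRT = 6764, M = 614.909
Σ(x−M)² = 935544.91; s = √(935544.91/10) = 305.867
Cutoffs: 614.909 ± 2.5·305.867 → [-149.8, 1379.6]
Outside: 1513 → excluded.
Retained (n=10): Σ = 5251, mean = 5251/10 = 525.100

525.1 ms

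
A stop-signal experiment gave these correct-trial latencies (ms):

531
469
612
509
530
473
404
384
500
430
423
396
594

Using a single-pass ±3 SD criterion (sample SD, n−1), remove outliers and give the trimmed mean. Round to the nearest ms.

481 ms

n = 13, ΣRT = 6255, M = 481.154
Σ(x−M)² = 64711.69; s = √(64711.69/12) = 73.435
Cutoffs: 481.154 ± 3·73.435 → [260.9, 701.5]
No RTs fall outside the cutoffs; all 13 retained. Mean = 6255/13 = 481.154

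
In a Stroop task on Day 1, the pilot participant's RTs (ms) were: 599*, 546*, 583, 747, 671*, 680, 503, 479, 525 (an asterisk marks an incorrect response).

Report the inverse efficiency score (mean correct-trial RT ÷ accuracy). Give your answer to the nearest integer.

Correct trials (n=6): 583, 747, 680, 503, 479, 525
Mean correct RT = 3517/6 = 586.1667 ms
Proportion correct = 6/9
IES = 586.1667 / (6/9) = 879.250 ms

879 ms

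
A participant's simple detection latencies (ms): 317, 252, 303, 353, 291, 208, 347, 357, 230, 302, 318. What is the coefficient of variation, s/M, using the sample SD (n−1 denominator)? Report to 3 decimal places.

0.166

n = 11, Σ = 3278, M = 298.0000
Σ(x−M)² = 24598.000; s = √(24598.000/10) = 49.5964
CV = 49.5964 / 298.0000 = 0.16643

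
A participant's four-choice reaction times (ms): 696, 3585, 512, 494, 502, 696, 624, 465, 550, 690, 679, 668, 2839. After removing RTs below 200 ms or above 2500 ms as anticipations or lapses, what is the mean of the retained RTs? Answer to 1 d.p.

Excluded: 2839, 3585
Retained (n=11): Σ = 6576
Mean = 6576/11 = 597.8182

597.8 ms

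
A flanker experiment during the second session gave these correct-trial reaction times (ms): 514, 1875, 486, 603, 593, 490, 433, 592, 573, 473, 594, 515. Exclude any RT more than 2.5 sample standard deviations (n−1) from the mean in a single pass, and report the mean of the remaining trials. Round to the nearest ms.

533 ms

n = 12, ΣRT = 7741, M = 645.083
Σ(x−M)² = 1685856.92; s = √(1685856.92/11) = 391.484
Cutoffs: 645.083 ± 2.5·391.484 → [-333.6, 1623.8]
Outside: 1875 → excluded.
Retained (n=11): Σ = 5866, mean = 5866/11 = 533.273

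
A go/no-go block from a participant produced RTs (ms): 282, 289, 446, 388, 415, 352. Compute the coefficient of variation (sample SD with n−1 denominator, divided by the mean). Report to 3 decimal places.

n = 6, Σ = 2172, M = 362.0000
Σ(x−M)² = 22370.000; s = √(22370.000/5) = 66.8880
CV = 66.8880 / 362.0000 = 0.18477

0.185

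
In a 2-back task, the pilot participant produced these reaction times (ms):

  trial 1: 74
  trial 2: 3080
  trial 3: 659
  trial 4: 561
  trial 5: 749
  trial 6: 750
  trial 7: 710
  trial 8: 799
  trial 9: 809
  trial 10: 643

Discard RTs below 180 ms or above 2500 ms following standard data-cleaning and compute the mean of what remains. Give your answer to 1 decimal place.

Excluded: 74, 3080
Retained (n=8): Σ = 5680
Mean = 5680/8 = 710.0000

710.0 ms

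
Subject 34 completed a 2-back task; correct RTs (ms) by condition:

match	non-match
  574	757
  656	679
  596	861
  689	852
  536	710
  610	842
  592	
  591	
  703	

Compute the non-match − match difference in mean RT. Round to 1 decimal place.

M(match) = 5547/9 = 616.333
M(non-match) = 4701/6 = 783.500
Difference = 783.500 − 616.333 = 167.167 ms

167.2 ms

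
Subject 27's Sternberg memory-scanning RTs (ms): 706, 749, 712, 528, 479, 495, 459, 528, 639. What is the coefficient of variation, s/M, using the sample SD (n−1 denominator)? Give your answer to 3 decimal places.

n = 9, Σ = 5295, M = 588.3333
Σ(x−M)² = 102192.000; s = √(102192.000/8) = 113.0221
CV = 113.0221 / 588.3333 = 0.19211

0.192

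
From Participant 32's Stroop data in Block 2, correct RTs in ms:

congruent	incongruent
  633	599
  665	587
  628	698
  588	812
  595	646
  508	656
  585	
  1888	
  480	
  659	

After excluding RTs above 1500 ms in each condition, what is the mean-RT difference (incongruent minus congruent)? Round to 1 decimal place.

72.9 ms

congruent: exclude 1888
M(congruent) = 5341/9 = 593.444
M(incongruent) = 3998/6 = 666.333
Difference = 666.333 − 593.444 = 72.889 ms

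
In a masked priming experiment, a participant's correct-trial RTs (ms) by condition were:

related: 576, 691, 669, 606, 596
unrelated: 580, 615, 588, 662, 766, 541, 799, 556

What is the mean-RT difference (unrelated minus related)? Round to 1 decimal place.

M(related) = 3138/5 = 627.600
M(unrelated) = 5107/8 = 638.375
Difference = 638.375 − 627.600 = 10.775 ms

10.8 ms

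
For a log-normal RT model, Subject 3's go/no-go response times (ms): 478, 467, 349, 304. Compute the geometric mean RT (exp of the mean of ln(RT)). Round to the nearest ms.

392 ms

ln(RT): 6.1696, 6.1463, 5.8551, 5.7170
Mean ln(RT) = 23.8880/4 = 5.97201
Geometric mean = exp(5.97201) = 392.29 ms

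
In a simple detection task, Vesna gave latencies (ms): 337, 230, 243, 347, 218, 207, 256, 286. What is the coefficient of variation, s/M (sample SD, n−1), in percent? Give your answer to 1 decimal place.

n = 8, Σ = 2124, M = 265.5000
Σ(x−M)² = 19710.000; s = √(19710.000/7) = 53.0633
CV = 53.0633 / 265.5000 = 0.19986 = 19.986%

20.0%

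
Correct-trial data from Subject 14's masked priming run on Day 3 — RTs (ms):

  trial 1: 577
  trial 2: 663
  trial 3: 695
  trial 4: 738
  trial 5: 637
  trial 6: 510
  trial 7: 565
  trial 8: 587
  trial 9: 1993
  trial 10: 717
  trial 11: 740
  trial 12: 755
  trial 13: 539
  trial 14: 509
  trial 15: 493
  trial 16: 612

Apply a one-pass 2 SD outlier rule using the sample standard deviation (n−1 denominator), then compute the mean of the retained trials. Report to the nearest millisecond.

n = 16, ΣRT = 11330, M = 708.125
Σ(x−M)² = 1877731.75; s = √(1877731.75/15) = 353.811
Cutoffs: 708.125 ± 2·353.811 → [0.5, 1415.7]
Outside: 1993 → excluded.
Retained (n=15): Σ = 9337, mean = 9337/15 = 622.467

622 ms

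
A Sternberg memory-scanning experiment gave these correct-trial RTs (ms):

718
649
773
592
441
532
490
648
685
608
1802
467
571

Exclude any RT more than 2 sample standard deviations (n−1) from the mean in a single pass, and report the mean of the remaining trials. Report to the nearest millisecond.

598 ms

n = 13, ΣRT = 8976, M = 690.462
Σ(x−M)² = 1454867.23; s = √(1454867.23/12) = 348.194
Cutoffs: 690.462 ± 2·348.194 → [-5.9, 1386.8]
Outside: 1802 → excluded.
Retained (n=12): Σ = 7174, mean = 7174/12 = 597.833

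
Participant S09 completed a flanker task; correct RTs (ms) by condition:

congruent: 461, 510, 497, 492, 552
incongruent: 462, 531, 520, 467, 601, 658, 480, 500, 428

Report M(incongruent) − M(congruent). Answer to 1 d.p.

M(congruent) = 2512/5 = 502.400
M(incongruent) = 4647/9 = 516.333
Difference = 516.333 − 502.400 = 13.933 ms

13.9 ms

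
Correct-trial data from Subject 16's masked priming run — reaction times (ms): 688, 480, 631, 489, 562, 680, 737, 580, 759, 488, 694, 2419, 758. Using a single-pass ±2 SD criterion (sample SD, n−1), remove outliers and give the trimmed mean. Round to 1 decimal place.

n = 13, ΣRT = 9965, M = 766.538
Σ(x−M)² = 3082269.23; s = √(3082269.23/12) = 506.809
Cutoffs: 766.538 ± 2·506.809 → [-247.1, 1780.2]
Outside: 2419 → excluded.
Retained (n=12): Σ = 7546, mean = 7546/12 = 628.833

628.8 ms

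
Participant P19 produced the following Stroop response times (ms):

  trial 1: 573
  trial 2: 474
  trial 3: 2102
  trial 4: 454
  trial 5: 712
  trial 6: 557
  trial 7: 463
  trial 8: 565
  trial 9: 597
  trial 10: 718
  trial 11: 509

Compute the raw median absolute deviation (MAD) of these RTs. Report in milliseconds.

Sorted: 454, 463, 474, 509, 557, 565, 573, 597, 712, 718, 2102 → median = 565
|x − 565|: 8, 91, 1537, 111, 147, 8, 102, 0, 32, 153, 56
Sorted deviations: 0, 8, 8, 32, 56, 91, 102, 111, 147, 153, 1537 → MAD = 91

91 ms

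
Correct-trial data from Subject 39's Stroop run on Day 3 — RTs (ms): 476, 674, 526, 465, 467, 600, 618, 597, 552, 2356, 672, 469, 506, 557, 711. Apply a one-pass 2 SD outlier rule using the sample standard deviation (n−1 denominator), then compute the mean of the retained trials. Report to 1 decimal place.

n = 15, ΣRT = 10246, M = 683.067
Σ(x−M)² = 3090264.93; s = √(3090264.93/14) = 469.823
Cutoffs: 683.067 ± 2·469.823 → [-256.6, 1622.7]
Outside: 2356 → excluded.
Retained (n=14): Σ = 7890, mean = 7890/14 = 563.571

563.6 ms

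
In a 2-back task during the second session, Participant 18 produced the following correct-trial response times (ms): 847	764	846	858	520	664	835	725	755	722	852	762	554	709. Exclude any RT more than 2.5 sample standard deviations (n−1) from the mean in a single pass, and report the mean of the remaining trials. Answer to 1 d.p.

743.8 ms

n = 14, ΣRT = 10413, M = 743.786
Σ(x−M)² = 149544.36; s = √(149544.36/13) = 107.254
Cutoffs: 743.786 ± 2.5·107.254 → [475.7, 1011.9]
No RTs fall outside the cutoffs; all 14 retained. Mean = 10413/14 = 743.786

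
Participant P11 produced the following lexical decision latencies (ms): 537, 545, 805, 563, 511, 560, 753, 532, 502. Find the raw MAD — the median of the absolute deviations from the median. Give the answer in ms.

Sorted: 502, 511, 532, 537, 545, 560, 563, 753, 805 → median = 545
|x − 545|: 8, 0, 260, 18, 34, 15, 208, 13, 43
Sorted deviations: 0, 8, 13, 15, 18, 34, 43, 208, 260 → MAD = 18

18 ms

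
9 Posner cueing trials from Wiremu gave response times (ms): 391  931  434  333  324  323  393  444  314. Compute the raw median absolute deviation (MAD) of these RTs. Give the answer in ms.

58 ms

Sorted: 314, 323, 324, 333, 391, 393, 434, 444, 931 → median = 391
|x − 391|: 0, 540, 43, 58, 67, 68, 2, 53, 77
Sorted deviations: 0, 2, 43, 53, 58, 67, 68, 77, 540 → MAD = 58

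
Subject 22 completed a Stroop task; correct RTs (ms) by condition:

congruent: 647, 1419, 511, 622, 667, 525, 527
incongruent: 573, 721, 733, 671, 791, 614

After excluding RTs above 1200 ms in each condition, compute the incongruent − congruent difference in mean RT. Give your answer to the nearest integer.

101 ms

congruent: exclude 1419
M(congruent) = 3499/6 = 583.167
M(incongruent) = 4103/6 = 683.833
Difference = 683.833 − 583.167 = 100.667 ms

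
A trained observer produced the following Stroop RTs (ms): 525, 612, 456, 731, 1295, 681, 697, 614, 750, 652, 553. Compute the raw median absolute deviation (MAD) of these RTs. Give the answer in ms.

Sorted: 456, 525, 553, 612, 614, 652, 681, 697, 731, 750, 1295 → median = 652
|x − 652|: 127, 40, 196, 79, 643, 29, 45, 38, 98, 0, 99
Sorted deviations: 0, 29, 38, 40, 45, 79, 98, 99, 127, 196, 643 → MAD = 79

79 ms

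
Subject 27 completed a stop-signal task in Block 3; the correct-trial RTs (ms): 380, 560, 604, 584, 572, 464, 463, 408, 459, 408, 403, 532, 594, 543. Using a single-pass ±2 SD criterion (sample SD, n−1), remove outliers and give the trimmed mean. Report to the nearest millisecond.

498 ms

n = 14, ΣRT = 6974, M = 498.143
Σ(x−M)² = 83399.71; s = √(83399.71/13) = 80.096
Cutoffs: 498.143 ± 2·80.096 → [338.0, 658.3]
No RTs fall outside the cutoffs; all 14 retained. Mean = 6974/14 = 498.143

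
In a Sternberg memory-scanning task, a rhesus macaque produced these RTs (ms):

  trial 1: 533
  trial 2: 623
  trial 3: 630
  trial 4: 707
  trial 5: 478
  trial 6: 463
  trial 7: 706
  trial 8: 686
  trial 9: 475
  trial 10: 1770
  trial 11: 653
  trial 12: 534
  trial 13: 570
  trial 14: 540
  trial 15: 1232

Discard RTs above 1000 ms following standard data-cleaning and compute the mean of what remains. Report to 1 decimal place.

Excluded: 1232, 1770
Retained (n=13): Σ = 7598
Mean = 7598/13 = 584.4615

584.5 ms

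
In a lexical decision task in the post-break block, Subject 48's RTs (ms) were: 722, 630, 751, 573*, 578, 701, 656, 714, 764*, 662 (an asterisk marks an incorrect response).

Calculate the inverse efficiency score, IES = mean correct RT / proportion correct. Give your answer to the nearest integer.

846 ms

Correct trials (n=8): 722, 630, 751, 578, 701, 656, 714, 662
Mean correct RT = 5414/8 = 676.7500 ms
Proportion correct = 8/10
IES = 676.7500 / (8/10) = 845.938 ms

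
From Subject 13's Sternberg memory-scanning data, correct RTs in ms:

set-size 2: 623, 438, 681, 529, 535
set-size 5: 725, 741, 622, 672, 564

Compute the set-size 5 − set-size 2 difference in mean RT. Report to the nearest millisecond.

104 ms

M(set-size 2) = 2806/5 = 561.200
M(set-size 5) = 3324/5 = 664.800
Difference = 664.800 − 561.200 = 103.600 ms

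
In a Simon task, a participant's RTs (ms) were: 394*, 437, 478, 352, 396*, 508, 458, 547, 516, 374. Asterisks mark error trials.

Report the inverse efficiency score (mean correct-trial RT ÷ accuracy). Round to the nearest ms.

573 ms

Correct trials (n=8): 437, 478, 352, 508, 458, 547, 516, 374
Mean correct RT = 3670/8 = 458.7500 ms
Proportion correct = 8/10
IES = 458.7500 / (8/10) = 573.438 ms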